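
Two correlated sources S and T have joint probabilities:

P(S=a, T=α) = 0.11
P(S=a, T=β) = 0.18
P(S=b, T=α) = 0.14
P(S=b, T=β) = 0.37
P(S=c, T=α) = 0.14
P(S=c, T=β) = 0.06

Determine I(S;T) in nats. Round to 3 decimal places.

Marginals: p(S) = (0.2900, 0.5100, 0.2000), p(T) = (0.3900, 0.6100).
I(S;T) = H(S) + H(T) − H(S,T).
H(S) = 1.0243, H(T) = 0.6687, H(S,T) = 1.6387.
I(S;T) = 1.0243 + 0.6687 − 1.6387 = 0.054 nats.

0.054 nats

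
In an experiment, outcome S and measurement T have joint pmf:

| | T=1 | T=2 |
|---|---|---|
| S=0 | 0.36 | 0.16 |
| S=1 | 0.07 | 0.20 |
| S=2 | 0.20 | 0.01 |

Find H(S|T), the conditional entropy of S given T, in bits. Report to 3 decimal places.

Chain rule: H(S|T) = H(S,T) − H(T).
Marginals: p(S) = (0.5200, 0.2700, 0.2100), p(T) = (0.6300, 0.3700).
H(S,T) = 2.2174 bits; H(T) = 0.9507 bits.
H(S|T) = 2.2174 − 0.9507 = 1.267 bits.

1.267 bits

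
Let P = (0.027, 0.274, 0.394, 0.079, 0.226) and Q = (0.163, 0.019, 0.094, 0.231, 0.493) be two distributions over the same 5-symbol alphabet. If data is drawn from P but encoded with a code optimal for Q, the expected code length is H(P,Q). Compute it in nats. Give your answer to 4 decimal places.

H(P,Q) = −Σ p·ln q.
  −0.027·ln(0.163) = 0.04898
  −0.274·ln(0.019) = 1.08595
  −0.394·ln(0.094) = 0.93160
  −0.079·ln(0.231) = 0.11576
  −0.226·ln(0.493) = 0.15984
H(P,Q) = 2.3421 nats.

2.3421 nats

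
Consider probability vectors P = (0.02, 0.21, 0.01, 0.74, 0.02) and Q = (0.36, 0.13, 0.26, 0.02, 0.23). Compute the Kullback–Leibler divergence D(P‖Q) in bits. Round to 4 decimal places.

D(P‖Q) = Σ p·log₂(p/q).
  0.02·log₂(0.02/0.36) = -0.08340
  0.21·log₂(0.21/0.13) = 0.14529
  0.01·log₂(0.01/0.26) = -0.04700
  0.74·log₂(0.74/0.02) = 3.85500
  0.02·log₂(0.02/0.23) = -0.07047
D(P‖Q) = 3.7994 bits.

3.7994 bits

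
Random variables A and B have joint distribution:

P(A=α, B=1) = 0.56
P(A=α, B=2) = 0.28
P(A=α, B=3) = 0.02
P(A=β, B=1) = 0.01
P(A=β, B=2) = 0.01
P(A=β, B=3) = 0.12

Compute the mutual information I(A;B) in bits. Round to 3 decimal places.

0.366 bits

Marginals: p(A) = (0.8600, 0.1400), p(B) = (0.5700, 0.2900, 0.1400).
I(A;B) = H(A) + H(B) − H(A,B).
H(A) = 0.5842, H(B) = 1.3773, H(A,B) = 1.5955.
I(A;B) = 0.5842 + 1.3773 − 1.5955 = 0.366 bits.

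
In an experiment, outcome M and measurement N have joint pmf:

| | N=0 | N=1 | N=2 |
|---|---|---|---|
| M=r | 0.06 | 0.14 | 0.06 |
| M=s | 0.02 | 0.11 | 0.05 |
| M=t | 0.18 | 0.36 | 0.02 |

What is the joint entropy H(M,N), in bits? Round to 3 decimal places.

H(M,N) = −Σ p(x,y)·log₂ p(x,y) over all 9 cells.
  cell (r,0): −0.06·log₂0.06 = 0.2435
  cell (r,1): −0.14·log₂0.14 = 0.3971
  cell (r,2): −0.06·log₂0.06 = 0.2435
  cell (s,0): −0.02·log₂0.02 = 0.1129
  cell (s,1): −0.11·log₂0.11 = 0.3503
  cell (s,2): −0.05·log₂0.05 = 0.2161
  cell (t,0): −0.18·log₂0.18 = 0.4453
  cell (t,1): −0.36·log₂0.36 = 0.5306
  cell (t,2): −0.02·log₂0.02 = 0.1129
Sum = 2.652 bits.

2.652 bits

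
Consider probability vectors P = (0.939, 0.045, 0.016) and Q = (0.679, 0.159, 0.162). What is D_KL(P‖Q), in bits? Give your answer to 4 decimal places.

D(P‖Q) = Σ p·log₂(p/q).
  0.939·log₂(0.939/0.679) = 0.43918
  0.045·log₂(0.045/0.159) = -0.08195
  0.016·log₂(0.016/0.162) = -0.05344
D(P‖Q) = 0.3038 bits.

0.3038 bits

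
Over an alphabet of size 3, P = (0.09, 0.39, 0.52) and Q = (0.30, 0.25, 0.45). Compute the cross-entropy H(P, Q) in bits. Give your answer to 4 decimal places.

1.5354 bits

H(P,Q) = −Σ p·log₂ q.
  −0.09·log₂(0.30) = 0.15633
  −0.39·log₂(0.25) = 0.78000
  −0.52·log₂(0.45) = 0.59904
H(P,Q) = 1.5354 bits.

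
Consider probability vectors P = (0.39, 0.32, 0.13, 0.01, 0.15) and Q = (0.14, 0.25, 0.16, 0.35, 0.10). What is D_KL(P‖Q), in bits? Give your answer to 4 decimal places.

0.6879 bits

D(P‖Q) = Σ p·log₂(p/q).
  0.39·log₂(0.39/0.14) = 0.57644
  0.32·log₂(0.32/0.25) = 0.11397
  0.13·log₂(0.13/0.16) = -0.03894
  0.01·log₂(0.01/0.35) = -0.05129
  0.15·log₂(0.15/0.10) = 0.08774
D(P‖Q) = 0.6879 bits.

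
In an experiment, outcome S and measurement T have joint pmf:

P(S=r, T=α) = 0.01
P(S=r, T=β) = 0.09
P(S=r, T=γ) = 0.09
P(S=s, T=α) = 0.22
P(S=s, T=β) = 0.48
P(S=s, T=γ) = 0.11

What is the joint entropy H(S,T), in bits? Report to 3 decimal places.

2.031 bits

H(S,T) = −Σ p(x,y)·log₂ p(x,y) over all 6 cells.
  cell (r,α): −0.01·log₂0.01 = 0.0664
  cell (r,β): −0.09·log₂0.09 = 0.3127
  cell (r,γ): −0.09·log₂0.09 = 0.3127
  cell (s,α): −0.22·log₂0.22 = 0.4806
  cell (s,β): −0.48·log₂0.48 = 0.5083
  cell (s,γ): −0.11·log₂0.11 = 0.3503
Sum = 2.031 bits.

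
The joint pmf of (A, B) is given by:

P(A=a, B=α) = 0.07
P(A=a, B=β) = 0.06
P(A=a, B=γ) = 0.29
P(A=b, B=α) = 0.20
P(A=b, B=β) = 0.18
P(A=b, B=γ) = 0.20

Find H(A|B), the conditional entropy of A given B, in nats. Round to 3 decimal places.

Marginals: p(A) = (0.4200, 0.5800), p(B) = (0.2700, 0.2400, 0.4900).
H(A|B) = Σ p(B) · H(A|B=·).
  B=α: p=0.2700, H(A|B=α) = 0.5723
  B=β: p=0.2400, H(A|B=β) = 0.5623
  B=γ: p=0.4900, H(A|B=γ) = 0.6762
Weighted sum = 0.621 nats.

0.621 nats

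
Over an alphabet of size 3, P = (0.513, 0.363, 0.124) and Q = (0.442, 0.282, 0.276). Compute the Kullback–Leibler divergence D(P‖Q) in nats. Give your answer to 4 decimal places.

0.0689 nats

D(P‖Q) = Σ p·ln(p/q).
  0.513·ln(0.513/0.442) = 0.07642
  0.363·ln(0.363/0.282) = 0.09166
  0.124·ln(0.124/0.276) = -0.09921
D(P‖Q) = 0.0689 nats.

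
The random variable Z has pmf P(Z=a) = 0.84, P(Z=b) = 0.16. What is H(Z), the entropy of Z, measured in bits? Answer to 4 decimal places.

H(Z) = −Σ p·log₂ p.
  −(0.84)·log₂(0.84) = 0.21129
  −(0.16)·log₂(0.16) = 0.42302
Sum: 0.21129 + 0.42302 = 0.6343 bits.

0.6343 bits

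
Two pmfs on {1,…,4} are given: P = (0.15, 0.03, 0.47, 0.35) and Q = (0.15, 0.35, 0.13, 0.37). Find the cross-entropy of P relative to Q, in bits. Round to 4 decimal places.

H(P,Q) = −Σ p·log₂ q.
  −0.15·log₂(0.15) = 0.41054
  −0.03·log₂(0.35) = 0.04544
  −0.47·log₂(0.13) = 1.38341
  −0.35·log₂(0.37) = 0.50204
H(P,Q) = 2.3414 bits.

2.3414 bits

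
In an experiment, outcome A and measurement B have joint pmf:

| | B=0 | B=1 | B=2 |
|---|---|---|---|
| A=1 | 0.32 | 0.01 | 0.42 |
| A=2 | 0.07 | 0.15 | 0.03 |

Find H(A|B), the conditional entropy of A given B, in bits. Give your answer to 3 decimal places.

0.478 bits

Chain rule: H(A|B) = H(A,B) − H(B).
Marginals: p(A) = (0.7500, 0.2500), p(B) = (0.3900, 0.1600, 0.4500).
H(A,B) = 1.9490 bits; H(B) = 1.4712 bits.
H(A|B) = 1.9490 − 1.4712 = 0.478 bits.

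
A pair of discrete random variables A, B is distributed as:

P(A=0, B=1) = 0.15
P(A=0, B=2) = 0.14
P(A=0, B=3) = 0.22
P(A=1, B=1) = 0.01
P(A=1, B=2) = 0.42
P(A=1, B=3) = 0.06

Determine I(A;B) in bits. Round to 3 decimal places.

0.282 bits

Marginals: p(A) = (0.5100, 0.4900), p(B) = (0.1600, 0.5600, 0.2800).
I(A;B) = H(A) + H(B) − H(A,B).
H(A) = 0.9997, H(B) = 1.4057, H(A,B) = 2.1238.
I(A;B) = 0.9997 + 1.4057 − 2.1238 = 0.282 bits.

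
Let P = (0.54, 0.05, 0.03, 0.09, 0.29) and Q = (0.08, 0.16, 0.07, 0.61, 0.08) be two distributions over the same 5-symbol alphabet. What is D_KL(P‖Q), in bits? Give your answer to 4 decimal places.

1.6574 bits

D(P‖Q) = Σ p·log₂(p/q).
  0.54·log₂(0.54/0.08) = 1.48764
  0.05·log₂(0.05/0.16) = -0.08390
  0.03·log₂(0.03/0.07) = -0.03667
  0.09·log₂(0.09/0.61) = -0.24847
  0.29·log₂(0.29/0.08) = 0.53881
D(P‖Q) = 1.6574 bits.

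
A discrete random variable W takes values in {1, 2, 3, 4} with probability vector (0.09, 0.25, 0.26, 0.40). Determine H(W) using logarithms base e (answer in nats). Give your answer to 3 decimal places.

1.280 nats

H(W) = −Σ p·ln p.
  −(0.09)·ln(0.09) = 0.2167
  −(0.25)·ln(0.25) = 0.3466
  −(0.26)·ln(0.26) = 0.3502
  −(0.40)·ln(0.40) = 0.3665
Sum: 0.2167 + 0.3466 + 0.3502 + 0.3665 = 1.280 nats.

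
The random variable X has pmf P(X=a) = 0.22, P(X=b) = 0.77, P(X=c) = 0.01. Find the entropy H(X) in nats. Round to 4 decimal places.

H(X) = −Σ p·ln p.
  −(0.22)·ln(0.22) = 0.33311
  −(0.77)·ln(0.77) = 0.20125
  −(0.01)·ln(0.01) = 0.04605
Sum: 0.33311 + 0.20125 + 0.04605 = 0.5804 nats.

0.5804 nats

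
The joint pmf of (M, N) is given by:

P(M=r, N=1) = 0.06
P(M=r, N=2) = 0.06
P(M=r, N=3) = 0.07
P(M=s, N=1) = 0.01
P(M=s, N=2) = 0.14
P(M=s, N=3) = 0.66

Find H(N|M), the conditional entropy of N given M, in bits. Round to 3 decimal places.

0.913 bits

Chain rule: H(N|M) = H(M,N) − H(M).
Marginals: p(M) = (0.1900, 0.8100), p(N) = (0.0700, 0.2000, 0.7300).
H(M,N) = 1.6148 bits; H(M) = 0.7015 bits.
H(N|M) = 1.6148 − 0.7015 = 0.913 bits.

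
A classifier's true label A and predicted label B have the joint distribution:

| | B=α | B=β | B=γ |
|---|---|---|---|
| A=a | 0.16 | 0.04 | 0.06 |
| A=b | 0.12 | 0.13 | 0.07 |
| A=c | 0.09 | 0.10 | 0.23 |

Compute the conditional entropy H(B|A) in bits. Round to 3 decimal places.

1.446 bits

Chain rule: H(B|A) = H(A,B) − H(A).
Marginals: p(A) = (0.2600, 0.3200, 0.4200), p(B) = (0.3700, 0.2700, 0.3600).
H(A,B) = 3.0031 bits; H(A) = 1.5570 bits.
H(B|A) = 3.0031 − 1.5570 = 1.446 bits.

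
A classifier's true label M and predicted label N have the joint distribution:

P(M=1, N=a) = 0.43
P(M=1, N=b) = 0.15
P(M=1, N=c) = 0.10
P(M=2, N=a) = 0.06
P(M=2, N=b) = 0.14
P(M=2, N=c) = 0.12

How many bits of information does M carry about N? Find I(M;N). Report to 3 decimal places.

Marginals: p(M) = (0.6800, 0.3200), p(N) = (0.4900, 0.2900, 0.2200).
I(M;N) = H(M) + H(N) − H(M,N).
H(M) = 0.9044, H(N) = 1.5028, H(M,N) = 2.2740.
I(M;N) = 0.9044 + 1.5028 − 2.2740 = 0.133 bits.

0.133 bits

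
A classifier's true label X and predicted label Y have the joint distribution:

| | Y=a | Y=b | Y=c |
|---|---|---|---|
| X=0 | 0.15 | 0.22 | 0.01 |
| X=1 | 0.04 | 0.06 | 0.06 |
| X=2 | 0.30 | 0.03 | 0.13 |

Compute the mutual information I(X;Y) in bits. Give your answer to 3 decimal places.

Marginals: p(X) = (0.3800, 0.1600, 0.4600), p(Y) = (0.4900, 0.3100, 0.2000).
I(X;Y) = Σ p(x,y)·log₂[p(x,y)/(p(x)p(y))].
  (0,a): 0.15·log₂(0.8056) = -0.0468
  (0,b): 0.22·log₂(1.8676) = 0.1983
  (0,c): 0.01·log₂(0.1316) = -0.0293
  (1,a): 0.04·log₂(0.5102) = -0.0388
  (1,b): 0.06·log₂(1.2097) = 0.0165
  (1,c): 0.06·log₂(1.8750) = 0.0544
  (2,a): 0.30·log₂(1.3310) = 0.1237
  (2,b): 0.03·log₂(0.2104) = -0.0675
  (2,c): 0.13·log₂(1.4130) = 0.0648
Sum = 0.275 bits.

0.275 bits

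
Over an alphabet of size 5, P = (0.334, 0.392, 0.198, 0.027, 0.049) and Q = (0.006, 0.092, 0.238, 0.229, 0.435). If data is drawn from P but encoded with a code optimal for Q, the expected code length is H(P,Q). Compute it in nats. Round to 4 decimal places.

3.0089 nats

H(P,Q) = −Σ p·ln q.
  −0.334·ln(0.006) = 1.70874
  −0.392·ln(0.092) = 0.93530
  −0.198·ln(0.238) = 0.28423
  −0.027·ln(0.229) = 0.03980
  −0.049·ln(0.435) = 0.04079
H(P,Q) = 3.0089 nats.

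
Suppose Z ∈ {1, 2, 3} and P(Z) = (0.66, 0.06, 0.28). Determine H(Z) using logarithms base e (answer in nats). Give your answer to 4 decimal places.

0.7995 nats

H(Z) = −Σ p·ln p.
  −(0.66)·ln(0.66) = 0.27424
  −(0.06)·ln(0.06) = 0.16880
  −(0.28)·ln(0.28) = 0.35643
Sum: 0.27424 + 0.16880 + 0.35643 = 0.7995 nats.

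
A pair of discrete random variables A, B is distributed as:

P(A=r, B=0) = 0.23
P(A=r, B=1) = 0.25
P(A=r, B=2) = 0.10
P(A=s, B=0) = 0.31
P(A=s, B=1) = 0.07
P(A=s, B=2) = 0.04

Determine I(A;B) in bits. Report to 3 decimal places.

0.087 bits

Marginals: p(A) = (0.5800, 0.4200), p(B) = (0.5400, 0.3200, 0.1400).
I(A;B) = Σ p(x,y)·log₂[p(x,y)/(p(x)p(y))].
  (r,0): 0.23·log₂(0.7344) = -0.1025
  (r,1): 0.25·log₂(1.3470) = 0.1074
  (r,2): 0.10·log₂(1.2315) = 0.0300
  (s,0): 0.31·log₂(1.3668) = 0.1398
  (s,1): 0.07·log₂(0.5208) = -0.0659
  (s,2): 0.04·log₂(0.6803) = -0.0222
Sum = 0.087 bits.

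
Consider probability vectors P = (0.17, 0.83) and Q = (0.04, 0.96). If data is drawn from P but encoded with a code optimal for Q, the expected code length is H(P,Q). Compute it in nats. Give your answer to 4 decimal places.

H(P,Q) = −Σ p·ln q.
  −0.17·ln(0.04) = 0.54721
  −0.83·ln(0.96) = 0.03388
H(P,Q) = 0.5811 nats.

0.5811 nats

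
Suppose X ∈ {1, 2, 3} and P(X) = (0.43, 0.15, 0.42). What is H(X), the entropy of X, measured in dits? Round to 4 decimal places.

H(X) = −Σ p·log₁₀ p.
  −(0.43)·log₁₀(0.43) = 0.15761
  −(0.15)·log₁₀(0.15) = 0.12359
  −(0.42)·log₁₀(0.42) = 0.15824
Sum: 0.15761 + 0.12359 + 0.15824 = 0.4394 dits.

0.4394 dits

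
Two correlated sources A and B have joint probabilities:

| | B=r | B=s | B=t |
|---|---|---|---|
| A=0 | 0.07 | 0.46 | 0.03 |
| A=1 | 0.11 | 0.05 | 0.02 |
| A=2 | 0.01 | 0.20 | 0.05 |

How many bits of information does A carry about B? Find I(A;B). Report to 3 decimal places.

0.195 bits

Marginals: p(A) = (0.5600, 0.1800, 0.2600), p(B) = (0.1900, 0.7100, 0.1000).
I(A;B) = Σ p(x,y)·log₂[p(x,y)/(p(x)p(y))].
  (0,r): 0.07·log₂(0.6579) = -0.0423
  (0,s): 0.46·log₂(1.1569) = 0.0967
  (0,t): 0.03·log₂(0.5357) = -0.0270
  (1,r): 0.11·log₂(3.2164) = 0.1854
  (1,s): 0.05·log₂(0.3912) = -0.0677
  (1,t): 0.02·log₂(1.1111) = 0.0030
  (2,r): 0.01·log₂(0.2024) = -0.0230
  (2,s): 0.20·log₂(1.0834) = 0.0231
  (2,t): 0.05·log₂(1.9231) = 0.0472
Sum = 0.195 bits.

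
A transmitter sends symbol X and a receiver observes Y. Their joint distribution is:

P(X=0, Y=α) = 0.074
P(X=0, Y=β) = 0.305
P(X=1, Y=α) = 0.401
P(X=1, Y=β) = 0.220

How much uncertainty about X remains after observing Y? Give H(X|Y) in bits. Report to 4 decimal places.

0.8115 bits

Chain rule: H(X|Y) = H(X,Y) − H(Y).
Marginals: p(X) = (0.3790, 0.6210), p(Y) = (0.4750, 0.5250).
H(X,Y) = 1.8097 bits; H(Y) = 0.9982 bits.
H(X|Y) = 1.8097 − 0.9982 = 0.8115 bits.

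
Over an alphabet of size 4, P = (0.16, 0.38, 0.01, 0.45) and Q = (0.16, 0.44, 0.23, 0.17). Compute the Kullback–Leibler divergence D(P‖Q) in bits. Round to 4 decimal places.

0.5064 bits

D(P‖Q) = Σ p·log₂(p/q).
  0.16·log₂(0.16/0.16) = 0.00000
  0.38·log₂(0.38/0.44) = -0.08037
  0.01·log₂(0.01/0.23) = -0.04524
  0.45·log₂(0.45/0.17) = 0.63198
D(P‖Q) = 0.5064 bits.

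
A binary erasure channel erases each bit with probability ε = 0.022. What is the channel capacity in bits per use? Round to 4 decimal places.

0.9780 bits

Binary erasure channel: capacity C = 1 − ε.
C = 1 − 0.022 = 0.9780 bits per channel use.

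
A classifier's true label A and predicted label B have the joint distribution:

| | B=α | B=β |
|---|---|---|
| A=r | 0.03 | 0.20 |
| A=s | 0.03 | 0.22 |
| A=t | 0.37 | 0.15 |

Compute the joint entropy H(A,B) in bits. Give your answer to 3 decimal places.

H(A,B) = −Σ p(x,y)·log₂ p(x,y) over all 6 cells.
  cell (r,α): −0.03·log₂0.03 = 0.1518
  cell (r,β): −0.20·log₂0.20 = 0.4644
  cell (s,α): −0.03·log₂0.03 = 0.1518
  cell (s,β): −0.22·log₂0.22 = 0.4806
  cell (t,α): −0.37·log₂0.37 = 0.5307
  cell (t,β): −0.15·log₂0.15 = 0.4105
Sum = 2.190 bits.

2.190 bits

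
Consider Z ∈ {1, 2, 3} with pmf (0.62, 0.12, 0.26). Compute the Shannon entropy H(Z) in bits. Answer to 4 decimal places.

H(Z) = −Σ p·log₂ p.
  −(0.62)·log₂(0.62) = 0.42759
  −(0.12)·log₂(0.12) = 0.36707
  −(0.26)·log₂(0.26) = 0.50529
Sum: 0.42759 + 0.36707 + 0.50529 = 1.2999 bits.

1.2999 bits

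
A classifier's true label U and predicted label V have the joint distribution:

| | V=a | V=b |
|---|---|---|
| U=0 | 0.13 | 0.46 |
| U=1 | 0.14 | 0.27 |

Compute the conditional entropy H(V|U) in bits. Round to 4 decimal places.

Marginals: p(U) = (0.5900, 0.4100), p(V) = (0.2700, 0.7300).
H(V|U) = Σ p(U) · H(V|U=·).
  U=0: p=0.5900, H(V|U=0) = 0.7608
  U=1: p=0.4100, H(V|U=1) = 0.9262
Weighted sum = 0.8286 bits.

0.8286 bits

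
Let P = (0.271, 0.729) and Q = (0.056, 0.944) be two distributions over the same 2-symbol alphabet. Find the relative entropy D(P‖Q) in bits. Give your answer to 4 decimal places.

D(P‖Q) = Σ p·log₂(p/q).
  0.271·log₂(0.271/0.056) = 0.61647
  0.729·log₂(0.729/0.944) = -0.27182
D(P‖Q) = 0.3446 bits.

0.3446 bits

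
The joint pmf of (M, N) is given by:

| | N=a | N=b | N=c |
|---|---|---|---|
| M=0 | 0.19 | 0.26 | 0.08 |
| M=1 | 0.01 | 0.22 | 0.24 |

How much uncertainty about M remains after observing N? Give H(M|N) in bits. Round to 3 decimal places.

0.794 bits

Marginals: p(M) = (0.5300, 0.4700), p(N) = (0.2000, 0.4800, 0.3200).
H(M|N) = Σ p(N) · H(M|N=·).
  N=a: p=0.2000, H(M|N=a) = 0.2864
  N=b: p=0.4800, H(M|N=b) = 0.9950
  N=c: p=0.3200, H(M|N=c) = 0.8113
Weighted sum = 0.794 bits.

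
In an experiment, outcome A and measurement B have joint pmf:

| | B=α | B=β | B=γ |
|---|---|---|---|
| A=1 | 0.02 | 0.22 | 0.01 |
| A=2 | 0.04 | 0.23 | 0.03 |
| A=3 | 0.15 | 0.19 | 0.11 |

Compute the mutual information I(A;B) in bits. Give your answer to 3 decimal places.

0.134 bits

Marginals: p(A) = (0.2500, 0.3000, 0.4500), p(B) = (0.2100, 0.6400, 0.1500).
I(A;B) = Σ p(x,y)·log₂[p(x,y)/(p(x)p(y))].
  (1,α): 0.02·log₂(0.3810) = -0.0278
  (1,β): 0.22·log₂(1.3750) = 0.1011
  (1,γ): 0.01·log₂(0.2667) = -0.0191
  (2,α): 0.04·log₂(0.6349) = -0.0262
  (2,β): 0.23·log₂(1.1979) = 0.0599
  (2,γ): 0.03·log₂(0.6667) = -0.0175
  (3,α): 0.15·log₂(1.5873) = 0.1000
  (3,β): 0.19·log₂(0.6597) = -0.1140
  (3,γ): 0.11·log₂(1.6296) = 0.0775
Sum = 0.134 bits.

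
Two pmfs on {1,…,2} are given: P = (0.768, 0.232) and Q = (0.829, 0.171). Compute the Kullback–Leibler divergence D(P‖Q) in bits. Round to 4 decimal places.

0.0174 bits

D(P‖Q) = Σ p·log₂(p/q).
  0.768·log₂(0.768/0.829) = -0.08468
  0.232·log₂(0.232/0.171) = 0.10211
D(P‖Q) = 0.0174 bits.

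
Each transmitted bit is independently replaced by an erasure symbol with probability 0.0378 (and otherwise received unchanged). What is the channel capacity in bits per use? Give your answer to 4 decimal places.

Binary erasure channel: capacity C = 1 − ε.
C = 1 − 0.0378 = 0.9622 bits per channel use.

0.9622 bits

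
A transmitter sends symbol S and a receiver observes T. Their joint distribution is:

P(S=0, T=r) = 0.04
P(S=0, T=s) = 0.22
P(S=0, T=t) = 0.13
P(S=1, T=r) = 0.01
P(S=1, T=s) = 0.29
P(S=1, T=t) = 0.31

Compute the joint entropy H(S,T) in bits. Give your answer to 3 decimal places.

H(S,T) = −Σ p(x,y)·log₂ p(x,y) over all 6 cells.
  cell (0,r): −0.04·log₂0.04 = 0.1858
  cell (0,s): −0.22·log₂0.22 = 0.4806
  cell (0,t): −0.13·log₂0.13 = 0.3826
  cell (1,r): −0.01·log₂0.01 = 0.0664
  cell (1,s): −0.29·log₂0.29 = 0.5179
  cell (1,t): −0.31·log₂0.31 = 0.5238
Sum = 2.157 bits.

2.157 bits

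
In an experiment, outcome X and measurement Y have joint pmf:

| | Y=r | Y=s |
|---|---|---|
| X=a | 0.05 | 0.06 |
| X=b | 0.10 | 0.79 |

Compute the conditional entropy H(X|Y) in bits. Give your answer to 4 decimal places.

0.4506 bits

Marginals: p(X) = (0.1100, 0.8900), p(Y) = (0.1500, 0.8500).
H(X|Y) = Σ p(Y) · H(X|Y=·).
  Y=r: p=0.1500, H(X|Y=r) = 0.9183
  Y=s: p=0.8500, H(X|Y=s) = 0.3681
Weighted sum = 0.4506 bits.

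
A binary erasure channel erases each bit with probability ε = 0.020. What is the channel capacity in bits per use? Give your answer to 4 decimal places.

Binary erasure channel: capacity C = 1 − ε.
C = 1 − 0.020 = 0.9800 bits per channel use.

0.9800 bits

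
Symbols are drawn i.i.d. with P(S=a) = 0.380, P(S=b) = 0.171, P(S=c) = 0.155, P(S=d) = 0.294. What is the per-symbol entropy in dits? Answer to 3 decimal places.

H(S) = −Σ p·log₁₀ p.
  −(0.380)·log₁₀(0.380) = 0.1597
  −(0.171)·log₁₀(0.171) = 0.1312
  −(0.155)·log₁₀(0.155) = 0.1255
  −(0.294)·log₁₀(0.294) = 0.1563
Sum: 0.1597 + 0.1312 + 0.1255 + 0.1563 = 0.573 dits.

0.573 dits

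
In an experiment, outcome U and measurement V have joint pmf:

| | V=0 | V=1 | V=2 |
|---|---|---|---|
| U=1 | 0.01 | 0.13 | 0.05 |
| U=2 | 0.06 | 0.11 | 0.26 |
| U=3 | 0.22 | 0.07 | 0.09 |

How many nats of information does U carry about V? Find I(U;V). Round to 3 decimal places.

0.176 nats

Marginals: p(U) = (0.1900, 0.4300, 0.3800), p(V) = (0.2900, 0.3100, 0.4000).
I(U;V) = H(U) + H(V) − H(U,V).
H(U) = 1.0461, H(V) = 1.0886, H(U,V) = 1.9589.
I(U;V) = 1.0461 + 1.0886 − 1.9589 = 0.176 nats.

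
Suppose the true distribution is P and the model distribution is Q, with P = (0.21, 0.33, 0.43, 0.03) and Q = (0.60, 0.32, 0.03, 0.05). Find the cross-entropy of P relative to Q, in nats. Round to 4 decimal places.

H(P,Q) = −Σ p·ln q.
  −0.21·ln(0.60) = 0.10727
  −0.33·ln(0.32) = 0.37601
  −0.43·ln(0.03) = 1.50782
  −0.03·ln(0.05) = 0.08987
H(P,Q) = 2.0810 nats.

2.0810 nats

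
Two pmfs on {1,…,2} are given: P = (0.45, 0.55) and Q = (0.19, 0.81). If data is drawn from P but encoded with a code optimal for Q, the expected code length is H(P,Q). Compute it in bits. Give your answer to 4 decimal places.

1.2454 bits

H(P,Q) = −Σ p·log₂ q.
  −0.45·log₂(0.19) = 1.07817
  −0.55·log₂(0.81) = 0.16720
H(P,Q) = 1.2454 bits.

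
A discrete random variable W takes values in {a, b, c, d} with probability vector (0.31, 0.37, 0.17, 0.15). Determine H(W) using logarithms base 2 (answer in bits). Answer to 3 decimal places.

H(W) = −Σ p·log₂ p.
  −(0.31)·log₂(0.31) = 0.5238
  −(0.37)·log₂(0.37) = 0.5307
  −(0.17)·log₂(0.17) = 0.4346
  −(0.15)·log₂(0.15) = 0.4105
Sum: 0.5238 + 0.5307 + 0.4346 + 0.4105 = 1.900 bits.

1.900 bits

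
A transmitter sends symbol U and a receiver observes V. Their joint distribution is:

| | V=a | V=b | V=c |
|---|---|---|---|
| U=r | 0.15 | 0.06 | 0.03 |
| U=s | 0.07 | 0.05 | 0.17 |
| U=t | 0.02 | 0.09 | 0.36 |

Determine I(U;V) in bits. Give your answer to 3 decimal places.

0.270 bits

Marginals: p(U) = (0.2400, 0.2900, 0.4700), p(V) = (0.2400, 0.2000, 0.5600).
I(U;V) = H(U) + H(V) − H(U,V).
H(U) = 1.5240, H(V) = 1.4270, H(U,V) = 2.6812.
I(U;V) = 1.5240 + 1.4270 − 2.6812 = 0.270 bits.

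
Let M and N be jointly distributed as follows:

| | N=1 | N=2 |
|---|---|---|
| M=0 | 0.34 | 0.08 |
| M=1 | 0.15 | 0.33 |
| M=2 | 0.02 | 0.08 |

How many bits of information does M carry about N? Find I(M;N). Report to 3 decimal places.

Marginals: p(M) = (0.4200, 0.4800, 0.1000), p(N) = (0.5100, 0.4900).
I(M;N) = Σ p(x,y)·log₂[p(x,y)/(p(x)p(y))].
  (0,1): 0.34·log₂(1.5873) = 0.2266
  (0,2): 0.08·log₂(0.3887) = -0.1091
  (1,1): 0.15·log₂(0.6127) = -0.1060
  (1,2): 0.33·log₂(1.4031) = 0.1612
  (2,1): 0.02·log₂(0.3922) = -0.0270
  (2,2): 0.08·log₂(1.6327) = 0.0566
Sum = 0.202 bits.

0.202 bits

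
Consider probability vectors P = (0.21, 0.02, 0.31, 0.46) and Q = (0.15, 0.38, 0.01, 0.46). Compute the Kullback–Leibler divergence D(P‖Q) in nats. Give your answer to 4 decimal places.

1.0763 nats

D(P‖Q) = Σ p·ln(p/q).
  0.21·ln(0.21/0.15) = 0.07066
  0.02·ln(0.02/0.38) = -0.05889
  0.31·ln(0.31/0.01) = 1.06454
  0.46·ln(0.46/0.46) = 0.00000
D(P‖Q) = 1.0763 nats.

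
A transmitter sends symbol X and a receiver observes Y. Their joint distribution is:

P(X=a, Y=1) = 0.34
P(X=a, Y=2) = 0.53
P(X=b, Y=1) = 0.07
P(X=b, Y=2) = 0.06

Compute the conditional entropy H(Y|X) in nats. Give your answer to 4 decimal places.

0.6718 nats

Marginals: p(X) = (0.8700, 0.1300), p(Y) = (0.4100, 0.5900).
H(Y|X) = Σ p(X) · H(Y|X=·).
  X=a: p=0.8700, H(Y|X=a) = 0.6691
  X=b: p=0.1300, H(Y|X=b) = 0.6902
Weighted sum = 0.6718 nats.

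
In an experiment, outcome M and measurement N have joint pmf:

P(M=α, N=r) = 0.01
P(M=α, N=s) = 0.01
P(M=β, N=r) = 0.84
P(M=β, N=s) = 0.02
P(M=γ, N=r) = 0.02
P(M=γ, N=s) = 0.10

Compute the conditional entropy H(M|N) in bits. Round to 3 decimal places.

0.345 bits

Marginals: p(M) = (0.0200, 0.8600, 0.1200), p(N) = (0.8700, 0.1300).
H(M|N) = Σ p(N) · H(M|N=·).
  N=r: p=0.8700, H(M|N=r) = 0.2481
  N=s: p=0.1300, H(M|N=s) = 0.9913
Weighted sum = 0.345 bits.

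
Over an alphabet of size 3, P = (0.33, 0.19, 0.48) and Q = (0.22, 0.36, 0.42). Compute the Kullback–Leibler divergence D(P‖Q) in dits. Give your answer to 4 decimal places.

D(P‖Q) = Σ p·log₁₀(p/q).
  0.33·log₁₀(0.33/0.22) = 0.05811
  0.19·log₁₀(0.19/0.36) = -0.05273
  0.48·log₁₀(0.48/0.42) = 0.02784
D(P‖Q) = 0.0332 dits.

0.0332 dits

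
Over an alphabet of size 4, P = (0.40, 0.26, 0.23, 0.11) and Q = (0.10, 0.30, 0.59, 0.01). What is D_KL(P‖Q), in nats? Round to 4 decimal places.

0.5644 nats

D(P‖Q) = Σ p·ln(p/q).
  0.40·ln(0.40/0.10) = 0.55452
  0.26·ln(0.26/0.30) = -0.03721
  0.23·ln(0.23/0.59) = -0.21667
  0.11·ln(0.11/0.01) = 0.26377
D(P‖Q) = 0.5644 nats.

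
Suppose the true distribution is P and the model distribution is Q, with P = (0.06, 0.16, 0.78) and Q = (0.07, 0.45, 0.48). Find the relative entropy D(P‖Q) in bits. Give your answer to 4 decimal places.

D(P‖Q) = Σ p·log₂(p/q).
  0.06·log₂(0.06/0.07) = -0.01334
  0.16·log₂(0.16/0.45) = -0.23870
  0.78·log₂(0.78/0.48) = 0.54634
D(P‖Q) = 0.2943 bits.

0.2943 bits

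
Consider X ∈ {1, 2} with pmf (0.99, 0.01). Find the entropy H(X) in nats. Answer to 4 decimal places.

H(X) = −Σ p·ln p.
  −(0.99)·ln(0.99) = 0.00995
  −(0.01)·ln(0.01) = 0.04605
Sum: 0.00995 + 0.04605 = 0.0560 nats.

0.0560 nats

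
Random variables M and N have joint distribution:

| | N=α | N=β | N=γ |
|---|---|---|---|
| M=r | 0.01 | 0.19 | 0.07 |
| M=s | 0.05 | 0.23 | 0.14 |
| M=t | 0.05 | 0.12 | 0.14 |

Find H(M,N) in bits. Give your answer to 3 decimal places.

2.871 bits

H(M,N) = −Σ p(x,y)·log₂ p(x,y) over all 9 cells.
  cell (r,α): −0.01·log₂0.01 = 0.0664
  cell (r,β): −0.19·log₂0.19 = 0.4552
  cell (r,γ): −0.07·log₂0.07 = 0.2686
  cell (s,α): −0.05·log₂0.05 = 0.2161
  cell (s,β): −0.23·log₂0.23 = 0.4877
  cell (s,γ): −0.14·log₂0.14 = 0.3971
  cell (t,α): −0.05·log₂0.05 = 0.2161
  cell (t,β): −0.12·log₂0.12 = 0.3671
  cell (t,γ): −0.14·log₂0.14 = 0.3971
Sum = 2.871 bits.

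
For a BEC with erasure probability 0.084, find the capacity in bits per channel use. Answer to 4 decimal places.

Binary erasure channel: capacity C = 1 − ε.
C = 1 − 0.084 = 0.9160 bits per channel use.

0.9160 bits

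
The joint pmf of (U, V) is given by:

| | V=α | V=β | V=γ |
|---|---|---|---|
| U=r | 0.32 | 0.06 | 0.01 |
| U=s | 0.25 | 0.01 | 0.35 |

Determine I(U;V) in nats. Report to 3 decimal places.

Marginals: p(U) = (0.3900, 0.6100), p(V) = (0.5700, 0.0700, 0.3600).
I(U;V) = H(U) + H(V) − H(U,V).
H(U) = 0.6687, H(V) = 0.8744, H(U,V) = 1.3395.
I(U;V) = 0.6687 + 0.8744 − 1.3395 = 0.204 nats.

0.204 nats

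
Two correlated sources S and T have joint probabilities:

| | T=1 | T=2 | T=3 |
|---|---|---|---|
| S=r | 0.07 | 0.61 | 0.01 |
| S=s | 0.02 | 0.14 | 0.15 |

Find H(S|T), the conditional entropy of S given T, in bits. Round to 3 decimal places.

Marginals: p(S) = (0.6900, 0.3100), p(T) = (0.0900, 0.7500, 0.1600).
H(S|T) = Σ p(T) · H(S|T=·).
  T=1: p=0.0900, H(S|T=1) = 0.7642
  T=2: p=0.7500, H(S|T=2) = 0.6944
  T=3: p=0.1600, H(S|T=3) = 0.3373
Weighted sum = 0.644 bits.

0.644 bits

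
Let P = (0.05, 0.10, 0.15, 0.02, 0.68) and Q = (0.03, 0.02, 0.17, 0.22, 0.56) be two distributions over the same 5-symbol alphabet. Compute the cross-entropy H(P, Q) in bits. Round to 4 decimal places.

H(P,Q) = −Σ p·log₂ q.
  −0.05·log₂(0.03) = 0.25294
  −0.10·log₂(0.02) = 0.56439
  −0.15·log₂(0.17) = 0.38346
  −0.02·log₂(0.22) = 0.04369
  −0.68·log₂(0.56) = 0.56882
H(P,Q) = 1.8133 bits.

1.8133 bits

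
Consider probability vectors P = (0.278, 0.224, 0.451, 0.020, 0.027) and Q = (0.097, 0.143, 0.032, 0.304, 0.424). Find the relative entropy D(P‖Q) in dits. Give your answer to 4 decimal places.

0.6331 dits

D(P‖Q) = Σ p·log₁₀(p/q).
  0.278·log₁₀(0.278/0.097) = 0.12712
  0.224·log₁₀(0.224/0.143) = 0.04366
  0.451·log₁₀(0.451/0.032) = 0.51821
  0.020·log₁₀(0.020/0.304) = -0.02364
  0.027·log₁₀(0.027/0.424) = -0.03229
D(P‖Q) = 0.6331 dits.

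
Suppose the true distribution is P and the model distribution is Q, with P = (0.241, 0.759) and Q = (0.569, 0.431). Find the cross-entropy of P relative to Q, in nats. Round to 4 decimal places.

H(P,Q) = −Σ p·ln q.
  −0.241·ln(0.569) = 0.13589
  −0.759·ln(0.431) = 0.63881
H(P,Q) = 0.7747 nats.

0.7747 nats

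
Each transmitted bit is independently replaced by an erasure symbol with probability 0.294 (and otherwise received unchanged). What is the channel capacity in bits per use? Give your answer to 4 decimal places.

0.7060 bits

Binary erasure channel: capacity C = 1 − ε.
C = 1 − 0.294 = 0.7060 bits per channel use.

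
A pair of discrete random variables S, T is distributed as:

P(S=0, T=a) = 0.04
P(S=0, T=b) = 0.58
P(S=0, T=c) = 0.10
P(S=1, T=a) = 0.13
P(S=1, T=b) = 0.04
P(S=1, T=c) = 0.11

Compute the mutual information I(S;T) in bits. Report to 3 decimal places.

Marginals: p(S) = (0.7200, 0.2800), p(T) = (0.1700, 0.6200, 0.2100).
I(S;T) = H(S) + H(T) − H(S,T).
H(S) = 0.8555, H(T) = 1.3350, H(S,T) = 1.8924.
I(S;T) = 0.8555 + 1.3350 − 1.8924 = 0.298 bits.

0.298 bits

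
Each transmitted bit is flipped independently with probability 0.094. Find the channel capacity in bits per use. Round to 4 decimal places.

Binary symmetric channel: C = 1 − h₂(ε) where h₂ is the binary entropy function.
h₂(0.094) = −0.094·log₂0.094 − 0.906·log₂0.906 = 0.4497.
C = 1 − 0.4497 = 0.5503 bits per channel use.

0.5503 bits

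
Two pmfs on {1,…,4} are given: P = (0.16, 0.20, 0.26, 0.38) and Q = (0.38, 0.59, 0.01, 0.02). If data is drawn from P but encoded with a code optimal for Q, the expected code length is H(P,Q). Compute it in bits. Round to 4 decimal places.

H(P,Q) = −Σ p·log₂ q.
  −0.16·log₂(0.38) = 0.22335
  −0.20·log₂(0.59) = 0.15224
  −0.26·log₂(0.01) = 1.72740
  −0.38·log₂(0.02) = 2.14467
H(P,Q) = 4.2477 bits.

4.2477 bits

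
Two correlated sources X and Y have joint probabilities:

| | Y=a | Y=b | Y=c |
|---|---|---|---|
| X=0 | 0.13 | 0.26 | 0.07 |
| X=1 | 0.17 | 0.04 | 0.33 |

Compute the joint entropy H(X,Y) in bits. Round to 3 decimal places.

H(X,Y) = −Σ p(x,y)·log₂ p(x,y) over all 6 cells.
  cell (0,a): −0.13·log₂0.13 = 0.3826
  cell (0,b): −0.26·log₂0.26 = 0.5053
  cell (0,c): −0.07·log₂0.07 = 0.2686
  cell (1,a): −0.17·log₂0.17 = 0.4346
  cell (1,b): −0.04·log₂0.04 = 0.1858
  cell (1,c): −0.33·log₂0.33 = 0.5278
Sum = 2.305 bits.

2.305 bits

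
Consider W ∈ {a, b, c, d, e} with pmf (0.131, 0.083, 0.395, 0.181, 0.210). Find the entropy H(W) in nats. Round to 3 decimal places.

H(W) = −Σ p·ln p.
  −(0.131)·ln(0.131) = 0.2663
  −(0.083)·ln(0.083) = 0.2066
  −(0.395)·ln(0.395) = 0.3669
  −(0.181)·ln(0.181) = 0.3094
  −(0.210)·ln(0.210) = 0.3277
Sum: 0.2663 + 0.2066 + 0.3669 + 0.3094 + 0.3277 = 1.477 nats.

1.477 nats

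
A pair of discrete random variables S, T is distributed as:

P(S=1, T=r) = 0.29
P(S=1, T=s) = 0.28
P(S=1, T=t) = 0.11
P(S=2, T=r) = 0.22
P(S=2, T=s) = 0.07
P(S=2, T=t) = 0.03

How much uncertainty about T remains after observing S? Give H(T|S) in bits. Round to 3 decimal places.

Chain rule: H(T|S) = H(S,T) − H(S).
Marginals: p(S) = (0.6800, 0.3200), p(T) = (0.5100, 0.3500, 0.1400).
H(S,T) = 2.2833 bits; H(S) = 0.9044 bits.
H(T|S) = 2.2833 − 0.9044 = 1.379 bits.

1.379 bits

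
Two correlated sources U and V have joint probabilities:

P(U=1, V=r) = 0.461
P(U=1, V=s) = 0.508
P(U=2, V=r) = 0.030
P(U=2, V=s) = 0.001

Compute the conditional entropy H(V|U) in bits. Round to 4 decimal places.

0.9737 bits

Chain rule: H(V|U) = H(U,V) − H(U).
Marginals: p(U) = (0.9690, 0.0310), p(V) = (0.4910, 0.5090).
H(U,V) = 1.1731 bits; H(U) = 0.1994 bits.
H(V|U) = 1.1731 − 0.1994 = 0.9737 bits.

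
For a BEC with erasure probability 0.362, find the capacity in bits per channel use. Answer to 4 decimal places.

Binary erasure channel: capacity C = 1 − ε.
C = 1 − 0.362 = 0.6380 bits per channel use.

0.6380 bits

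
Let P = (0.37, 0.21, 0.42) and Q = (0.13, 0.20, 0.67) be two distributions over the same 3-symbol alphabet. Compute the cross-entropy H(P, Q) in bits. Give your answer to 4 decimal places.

H(P,Q) = −Σ p·log₂ q.
  −0.37·log₂(0.13) = 1.08906
  −0.21·log₂(0.20) = 0.48760
  −0.42·log₂(0.67) = 0.24266
H(P,Q) = 1.8193 bits.

1.8193 bits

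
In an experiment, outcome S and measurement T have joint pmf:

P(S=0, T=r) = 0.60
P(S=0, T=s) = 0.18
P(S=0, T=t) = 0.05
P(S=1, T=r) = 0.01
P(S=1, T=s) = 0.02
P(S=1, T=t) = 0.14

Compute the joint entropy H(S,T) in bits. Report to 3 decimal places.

1.680 bits

H(S,T) = −Σ p(x,y)·log₂ p(x,y) over all 6 cells.
  cell (0,r): −0.60·log₂0.60 = 0.4422
  cell (0,s): −0.18·log₂0.18 = 0.4453
  cell (0,t): −0.05·log₂0.05 = 0.2161
  cell (1,r): −0.01·log₂0.01 = 0.0664
  cell (1,s): −0.02·log₂0.02 = 0.1129
  cell (1,t): −0.14·log₂0.14 = 0.3971
Sum = 1.680 bits.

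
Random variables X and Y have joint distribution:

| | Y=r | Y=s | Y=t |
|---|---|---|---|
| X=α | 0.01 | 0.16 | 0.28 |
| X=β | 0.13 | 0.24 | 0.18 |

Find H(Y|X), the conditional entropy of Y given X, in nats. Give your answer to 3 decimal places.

0.924 nats

Chain rule: H(Y|X) = H(X,Y) − H(X).
Marginals: p(X) = (0.4500, 0.5500), p(Y) = (0.1400, 0.4000, 0.4600).
H(X,Y) = 1.6121 nats; H(X) = 0.6881 nats.
H(Y|X) = 1.6121 − 0.6881 = 0.924 nats.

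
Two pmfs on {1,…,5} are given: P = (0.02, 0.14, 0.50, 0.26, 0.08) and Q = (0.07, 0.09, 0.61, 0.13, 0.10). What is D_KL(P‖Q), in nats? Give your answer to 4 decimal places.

0.0997 nats

D(P‖Q) = Σ p·ln(p/q).
  0.02·ln(0.02/0.07) = -0.02506
  0.14·ln(0.14/0.09) = 0.06186
  0.50·ln(0.50/0.61) = -0.09943
  0.26·ln(0.26/0.13) = 0.18022
  0.08·ln(0.08/0.10) = -0.01785
D(P‖Q) = 0.0997 nats.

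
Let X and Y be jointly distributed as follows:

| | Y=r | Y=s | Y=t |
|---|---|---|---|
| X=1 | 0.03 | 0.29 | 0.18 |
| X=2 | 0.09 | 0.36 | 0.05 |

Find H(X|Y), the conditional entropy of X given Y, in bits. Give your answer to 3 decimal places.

Chain rule: H(X|Y) = H(X,Y) − H(Y).
Marginals: p(X) = (0.5000, 0.5000), p(Y) = (0.1200, 0.6500, 0.2300).
H(X,Y) = 2.1743 bits; H(Y) = 1.2587 bits.
H(X|Y) = 2.1743 − 1.2587 = 0.916 bits.

0.916 bits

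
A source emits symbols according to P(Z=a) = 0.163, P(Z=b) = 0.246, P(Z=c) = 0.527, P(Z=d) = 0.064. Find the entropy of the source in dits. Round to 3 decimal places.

H(Z) = −Σ p·log₁₀ p.
  −(0.163)·log₁₀(0.163) = 0.1284
  −(0.246)·log₁₀(0.246) = 0.1498
  −(0.527)·log₁₀(0.527) = 0.1466
  −(0.064)·log₁₀(0.064) = 0.0764
Sum: 0.1284 + 0.1498 + 0.1466 + 0.0764 = 0.501 dits.

0.501 dits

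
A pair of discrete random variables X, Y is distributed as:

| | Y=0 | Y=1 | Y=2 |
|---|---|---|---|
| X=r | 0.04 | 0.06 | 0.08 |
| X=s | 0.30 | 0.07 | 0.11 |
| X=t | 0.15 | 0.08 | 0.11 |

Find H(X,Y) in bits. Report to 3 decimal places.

2.913 bits

H(X,Y) = −Σ p(x,y)·log₂ p(x,y) over all 9 cells.
  cell (r,0): −0.04·log₂0.04 = 0.1858
  cell (r,1): −0.06·log₂0.06 = 0.2435
  cell (r,2): −0.08·log₂0.08 = 0.2915
  cell (s,0): −0.30·log₂0.30 = 0.5211
  cell (s,1): −0.07·log₂0.07 = 0.2686
  cell (s,2): −0.11·log₂0.11 = 0.3503
  cell (t,0): −0.15·log₂0.15 = 0.4105
  cell (t,1): −0.08·log₂0.08 = 0.2915
  cell (t,2): −0.11·log₂0.11 = 0.3503
Sum = 2.913 bits.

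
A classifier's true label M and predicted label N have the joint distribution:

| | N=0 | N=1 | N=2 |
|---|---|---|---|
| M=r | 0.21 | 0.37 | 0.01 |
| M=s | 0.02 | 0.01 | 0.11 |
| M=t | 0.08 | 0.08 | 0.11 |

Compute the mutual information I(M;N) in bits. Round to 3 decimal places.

Marginals: p(M) = (0.5900, 0.1400, 0.2700), p(N) = (0.3100, 0.4600, 0.2300).
I(M;N) = H(M) + H(N) − H(M,N).
H(M) = 1.3562, H(N) = 1.5268, H(M,N) = 2.5329.
I(M;N) = 1.3562 + 1.5268 − 2.5329 = 0.350 bits.

0.350 bits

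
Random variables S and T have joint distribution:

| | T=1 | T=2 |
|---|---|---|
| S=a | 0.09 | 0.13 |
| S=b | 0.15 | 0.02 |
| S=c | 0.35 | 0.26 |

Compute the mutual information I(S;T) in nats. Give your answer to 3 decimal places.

0.050 nats

Marginals: p(S) = (0.2200, 0.1700, 0.6100), p(T) = (0.5900, 0.4100).
I(S;T) = Σ p(x,y)·ln[p(x,y)/(p(x)p(y))].
  (a,1): 0.09·ln(0.6934) = -0.0330
  (a,2): 0.13·ln(1.4412) = 0.0475
  (b,1): 0.15·ln(1.4955) = 0.0604
  (b,2): 0.02·ln(0.2869) = -0.0250
  (c,1): 0.35·ln(0.9725) = -0.0098
  (c,2): 0.26·ln(1.0396) = 0.0101
Sum = 0.050 nats.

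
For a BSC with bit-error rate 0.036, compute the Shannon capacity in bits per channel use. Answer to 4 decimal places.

Binary symmetric channel: C = 1 − h₂(ε) where h₂ is the binary entropy function.
h₂(0.036) = −0.036·log₂0.036 − 0.964·log₂0.964 = 0.2236.
C = 1 − 0.2236 = 0.7764 bits per channel use.

0.7764 bits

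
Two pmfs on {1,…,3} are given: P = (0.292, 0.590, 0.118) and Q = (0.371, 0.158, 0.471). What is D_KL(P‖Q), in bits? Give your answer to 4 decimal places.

0.7850 bits

D(P‖Q) = Σ p·log₂(p/q).
  0.292·log₂(0.292/0.371) = -0.10087
  0.590·log₂(0.590/0.158) = 1.12147
  0.118·log₂(0.118/0.471) = -0.23564
D(P‖Q) = 0.7850 bits.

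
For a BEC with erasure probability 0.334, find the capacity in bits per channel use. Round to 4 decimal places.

0.6660 bits

Binary erasure channel: capacity C = 1 − ε.
C = 1 − 0.334 = 0.6660 bits per channel use.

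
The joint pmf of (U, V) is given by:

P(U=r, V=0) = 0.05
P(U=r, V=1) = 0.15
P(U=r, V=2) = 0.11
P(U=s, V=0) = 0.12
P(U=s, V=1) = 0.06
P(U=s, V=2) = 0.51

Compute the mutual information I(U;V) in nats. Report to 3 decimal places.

0.101 nats

Marginals: p(U) = (0.3100, 0.6900), p(V) = (0.1700, 0.2100, 0.6200).
I(U;V) = H(U) + H(V) − H(U,V).
H(U) = 0.6191, H(V) = 0.9254, H(U,V) = 1.4438.
I(U;V) = 0.6191 + 0.9254 − 1.4438 = 0.101 nats.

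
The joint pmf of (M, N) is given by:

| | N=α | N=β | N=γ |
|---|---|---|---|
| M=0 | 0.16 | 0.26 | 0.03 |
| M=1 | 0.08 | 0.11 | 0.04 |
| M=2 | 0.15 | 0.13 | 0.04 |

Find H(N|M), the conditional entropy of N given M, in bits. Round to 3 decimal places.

Marginals: p(M) = (0.4500, 0.2300, 0.3200), p(N) = (0.3900, 0.5000, 0.1100).
H(N|M) = Σ p(M) · H(N|M=·).
  M=0: p=0.4500, H(N|M=0) = 1.2482
  M=1: p=0.2300, H(N|M=1) = 1.4777
  M=2: p=0.3200, H(N|M=2) = 1.4153
Weighted sum = 1.354 bits.

1.354 bits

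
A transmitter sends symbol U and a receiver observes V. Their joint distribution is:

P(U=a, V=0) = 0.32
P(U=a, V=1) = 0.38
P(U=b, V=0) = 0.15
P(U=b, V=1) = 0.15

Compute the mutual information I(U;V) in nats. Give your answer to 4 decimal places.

Marginals: p(U) = (0.7000, 0.3000), p(V) = (0.4700, 0.5300).
I(U;V) = H(U) + H(V) − H(U,V).
H(U) = 0.6109, H(V) = 0.6913, H(U,V) = 1.3014.
I(U;V) = 0.6109 + 0.6913 − 1.3014 = 0.0008 nats.

0.0008 nats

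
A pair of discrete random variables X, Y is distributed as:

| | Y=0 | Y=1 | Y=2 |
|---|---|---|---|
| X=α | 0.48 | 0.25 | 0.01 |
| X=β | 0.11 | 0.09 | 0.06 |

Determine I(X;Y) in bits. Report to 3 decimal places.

0.092 bits

Marginals: p(X) = (0.7400, 0.2600), p(Y) = (0.5900, 0.3400, 0.0700).
I(X;Y) = H(X) + H(Y) − H(X,Y).
H(X) = 0.8267, H(Y) = 1.2468, H(X,Y) = 1.9812.
I(X;Y) = 0.8267 + 1.2468 − 1.9812 = 0.092 bits.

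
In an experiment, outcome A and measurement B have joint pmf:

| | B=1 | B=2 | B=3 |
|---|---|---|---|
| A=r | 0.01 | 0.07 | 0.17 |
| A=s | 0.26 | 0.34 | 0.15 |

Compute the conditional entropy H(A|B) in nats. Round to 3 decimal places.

0.451 nats

Chain rule: H(A|B) = H(A,B) − H(B).
Marginals: p(A) = (0.2500, 0.7500), p(B) = (0.2700, 0.4100, 0.3200).
H(A,B) = 1.5350 nats; H(B) = 1.0837 nats.
H(A|B) = 1.5350 − 1.0837 = 0.451 nats.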